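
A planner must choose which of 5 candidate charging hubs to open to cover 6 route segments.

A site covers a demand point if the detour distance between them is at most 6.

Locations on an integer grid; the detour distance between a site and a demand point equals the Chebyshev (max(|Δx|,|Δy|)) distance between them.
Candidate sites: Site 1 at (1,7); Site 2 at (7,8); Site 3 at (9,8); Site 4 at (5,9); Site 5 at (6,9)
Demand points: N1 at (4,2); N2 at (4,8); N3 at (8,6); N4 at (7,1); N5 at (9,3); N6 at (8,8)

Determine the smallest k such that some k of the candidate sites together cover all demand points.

Coverage sets (demand points within 6 of each site):
  Site 1: {N1, N2, N4}
  Site 2: {N1, N2, N3, N5, N6}
  Site 3: {N1, N2, N3, N5, N6}
  Site 4: {N2, N3, N5, N6}
  Site 5: {N2, N3, N5, N6}
No single site covers all 6 demand points.
But {Site 1, Site 2} covers everything, so the minimum is 2.

2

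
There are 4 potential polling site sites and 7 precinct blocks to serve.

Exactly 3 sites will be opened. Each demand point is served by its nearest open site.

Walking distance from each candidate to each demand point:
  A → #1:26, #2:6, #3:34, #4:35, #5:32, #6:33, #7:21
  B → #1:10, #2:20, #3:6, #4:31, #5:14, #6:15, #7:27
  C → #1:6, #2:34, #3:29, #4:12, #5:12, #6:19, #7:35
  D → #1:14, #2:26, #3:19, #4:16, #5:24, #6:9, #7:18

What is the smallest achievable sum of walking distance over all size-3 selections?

78

Open {A, B, C}.
  #1→C 6, #2→A 6, #3→B 6, #4→C 12, #5→C 12, #6→B 15, #7→A 21  ⇒ total 78.
Compare {A, B, D}: total 79.
Compare {A, C, D}: total 82.
No size-3 selection does better; minimum is 78.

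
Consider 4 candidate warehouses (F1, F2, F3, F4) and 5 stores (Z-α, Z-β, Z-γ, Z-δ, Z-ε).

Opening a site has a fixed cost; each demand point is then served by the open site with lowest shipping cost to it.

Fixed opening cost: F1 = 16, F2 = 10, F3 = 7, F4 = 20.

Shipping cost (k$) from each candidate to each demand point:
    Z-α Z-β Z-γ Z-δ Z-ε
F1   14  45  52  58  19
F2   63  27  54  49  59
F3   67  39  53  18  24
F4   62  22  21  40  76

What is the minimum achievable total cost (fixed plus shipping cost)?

Open {F1, F3, F4}: assign each demand point to its cheapest open site.
  Z-α→F1 14, Z-β→F4 22, Z-γ→F4 21, Z-δ→F3 18, Z-ε→F1 19
  shipping cost 94, fixed 43 → total 137.
Compare {F1, F2, F3, F4}: shipping cost 94 + fixed 53 = 147.
Compare {F1, F4}: shipping cost 116 + fixed 36 = 152.
Compare {F1, F2, F4}: shipping cost 116 + fixed 46 = 162.
All other subsets cost ≥ 147. Minimum total cost: 137.

137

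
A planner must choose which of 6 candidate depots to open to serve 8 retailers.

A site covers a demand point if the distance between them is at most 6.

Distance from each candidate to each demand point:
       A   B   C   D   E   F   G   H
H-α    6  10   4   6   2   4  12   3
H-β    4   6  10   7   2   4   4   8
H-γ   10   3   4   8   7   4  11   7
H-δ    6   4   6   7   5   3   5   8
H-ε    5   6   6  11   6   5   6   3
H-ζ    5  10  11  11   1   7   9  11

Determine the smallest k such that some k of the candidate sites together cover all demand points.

2

Coverage sets (demand points within 6 of each site):
  H-α: {A, C, D, E, F, H}
  H-β: {A, B, E, F, G}
  H-γ: {B, C, F}
  H-δ: {A, B, C, E, F, G}
  H-ε: {A, B, C, E, F, G, H}
  H-ζ: {A, E}
No single site covers all 8 demand points.
But {H-α, H-β} covers everything, so the minimum is 2.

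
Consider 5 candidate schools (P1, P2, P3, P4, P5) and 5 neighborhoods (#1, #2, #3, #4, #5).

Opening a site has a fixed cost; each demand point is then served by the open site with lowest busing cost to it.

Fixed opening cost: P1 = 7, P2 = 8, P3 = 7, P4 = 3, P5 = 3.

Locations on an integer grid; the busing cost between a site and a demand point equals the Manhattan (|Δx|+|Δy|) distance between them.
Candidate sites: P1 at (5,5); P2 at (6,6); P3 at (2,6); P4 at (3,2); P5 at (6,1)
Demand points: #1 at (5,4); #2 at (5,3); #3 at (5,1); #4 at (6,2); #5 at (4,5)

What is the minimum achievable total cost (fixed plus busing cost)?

16

Open {P1, P5}: assign each demand point to its cheapest open site.
  #1→P1 1, #2→P1 2, #3→P5 1, #4→P5 1, #5→P1 1
  busing cost 6, fixed 10 → total 16.
Compare {P5}: busing cost 15 + fixed 3 = 18.
Compare {P1}: busing cost 12 + fixed 7 = 19.
Compare {P4, P5}: busing cost 13 + fixed 6 = 19.
All other subsets cost ≥ 18. Minimum total cost: 16.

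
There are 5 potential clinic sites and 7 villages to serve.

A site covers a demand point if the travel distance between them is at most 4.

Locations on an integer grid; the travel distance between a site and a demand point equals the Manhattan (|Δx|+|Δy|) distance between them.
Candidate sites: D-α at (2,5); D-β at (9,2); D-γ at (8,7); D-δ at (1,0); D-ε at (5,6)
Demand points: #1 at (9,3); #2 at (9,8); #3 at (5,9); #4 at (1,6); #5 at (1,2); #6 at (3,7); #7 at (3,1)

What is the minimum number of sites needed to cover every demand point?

Coverage sets (demand points within 4 of each site):
  D-α: {#4, #5, #6}
  D-β: {#1}
  D-γ: {#2}
  D-δ: {#5, #7}
  D-ε: {#3, #4, #6}
No 3 sites suffice: every size-3 union leaves at least one demand point uncovered.
But {D-β, D-γ, D-δ, D-ε} covers everything, so the minimum is 4.

4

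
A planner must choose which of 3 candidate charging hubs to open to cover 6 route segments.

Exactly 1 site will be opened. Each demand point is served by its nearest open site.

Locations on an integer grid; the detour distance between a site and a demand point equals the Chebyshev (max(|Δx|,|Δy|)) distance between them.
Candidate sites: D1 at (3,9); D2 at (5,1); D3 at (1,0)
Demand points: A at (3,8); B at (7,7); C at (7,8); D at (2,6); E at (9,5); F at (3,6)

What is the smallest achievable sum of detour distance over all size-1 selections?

21

Open {D1}.
  A→D1 1, B→D1 4, C→D1 4, D→D1 3, E→D1 6, F→D1 3  ⇒ total 21.
Compare {D2}: total 34.
Compare {D3}: total 43.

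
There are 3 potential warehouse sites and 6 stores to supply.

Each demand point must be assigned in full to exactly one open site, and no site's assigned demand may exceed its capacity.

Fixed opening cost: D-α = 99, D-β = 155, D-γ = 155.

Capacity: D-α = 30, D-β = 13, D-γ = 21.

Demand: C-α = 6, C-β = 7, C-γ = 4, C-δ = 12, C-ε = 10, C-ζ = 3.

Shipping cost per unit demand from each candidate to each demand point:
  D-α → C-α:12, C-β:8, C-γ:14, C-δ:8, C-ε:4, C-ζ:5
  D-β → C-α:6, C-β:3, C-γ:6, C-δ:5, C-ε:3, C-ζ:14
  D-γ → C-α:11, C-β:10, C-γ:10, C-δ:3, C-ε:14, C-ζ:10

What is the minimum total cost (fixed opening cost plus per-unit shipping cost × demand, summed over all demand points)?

Open {D-α, D-γ}; cheapest assignment that respects the capacities:
  D-α (cap 30, load 26): C-α, C-β, C-ε, C-ζ — cost 6×12 + 7×8 + 10×4 + 3×5 = 183
  D-γ (cap 21, load 16): C-γ, C-δ — cost 4×10 + 12×3 = 76
  Shipping 259, fixed 254 → total 513.
  Any other capacity-feasible assignment to {D-α, D-γ} ships for at least 259.
Compare {D-α, D-β}: its best feasible assignment gives total 518.
Compare {D-α, D-β, D-γ}: its best feasible assignment gives total 597.
Every other set of open sites that can feasibly serve all demand totals ≥ 518 even under its best assignment. Minimum: 513.

513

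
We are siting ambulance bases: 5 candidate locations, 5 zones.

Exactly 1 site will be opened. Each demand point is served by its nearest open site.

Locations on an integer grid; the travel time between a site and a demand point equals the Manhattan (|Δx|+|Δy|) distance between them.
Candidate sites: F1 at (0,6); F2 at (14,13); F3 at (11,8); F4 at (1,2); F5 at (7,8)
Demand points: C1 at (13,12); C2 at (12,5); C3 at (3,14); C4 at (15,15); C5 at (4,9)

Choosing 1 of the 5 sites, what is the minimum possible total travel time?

Open {F2}.
  C1→F2 2, C2→F2 10, C3→F2 12, C4→F2 3, C5→F2 14  ⇒ total 41.
Compare {F3}: total 43.
Compare {F5}: total 47.
No size-1 selection does better; minimum is 41.

41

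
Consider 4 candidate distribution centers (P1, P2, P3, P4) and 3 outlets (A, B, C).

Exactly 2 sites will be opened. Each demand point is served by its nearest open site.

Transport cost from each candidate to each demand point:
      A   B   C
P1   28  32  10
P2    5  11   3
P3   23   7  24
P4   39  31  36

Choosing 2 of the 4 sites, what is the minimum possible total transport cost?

Open {P2, P3}.
  A→P2 5, B→P3 7, C→P2 3  ⇒ total 15.
Compare {P1, P2}: total 19.
Compare {P2, P4}: total 19.
No size-2 selection does better; minimum is 15.

15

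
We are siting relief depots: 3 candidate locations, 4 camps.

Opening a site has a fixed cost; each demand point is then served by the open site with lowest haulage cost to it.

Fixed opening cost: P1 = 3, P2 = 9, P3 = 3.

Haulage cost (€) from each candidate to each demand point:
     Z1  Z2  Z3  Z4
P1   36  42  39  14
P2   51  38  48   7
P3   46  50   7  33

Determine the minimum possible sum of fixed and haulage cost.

Open {P1, P2, P3}: assign each demand point to its cheapest open site.
  Z1→P1 36, Z2→P2 38, Z3→P3 7, Z4→P2 7
  haulage cost 88, fixed 15 → total 103.
Compare {P1, P3}: haulage cost 99 + fixed 6 = 105.
Compare {P2, P3}: haulage cost 98 + fixed 12 = 110.
Compare {P1, P2}: haulage cost 120 + fixed 12 = 132.
All other subsets cost ≥ 105. Minimum total cost: 103.

103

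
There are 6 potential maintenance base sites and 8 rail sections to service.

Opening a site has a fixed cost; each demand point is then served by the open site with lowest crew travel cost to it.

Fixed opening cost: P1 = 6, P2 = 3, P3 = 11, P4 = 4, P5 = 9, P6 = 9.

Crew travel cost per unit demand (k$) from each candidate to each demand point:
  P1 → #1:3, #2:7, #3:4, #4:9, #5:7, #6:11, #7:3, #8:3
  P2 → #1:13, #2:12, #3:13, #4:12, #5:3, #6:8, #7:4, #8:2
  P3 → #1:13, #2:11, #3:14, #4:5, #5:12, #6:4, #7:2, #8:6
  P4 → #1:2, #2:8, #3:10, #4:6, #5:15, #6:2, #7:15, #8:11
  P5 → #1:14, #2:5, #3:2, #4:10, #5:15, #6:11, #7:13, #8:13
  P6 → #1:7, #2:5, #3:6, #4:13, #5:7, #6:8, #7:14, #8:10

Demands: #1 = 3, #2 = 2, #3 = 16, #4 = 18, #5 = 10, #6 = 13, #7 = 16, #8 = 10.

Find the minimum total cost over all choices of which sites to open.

Open {P2, P3, P4, P5}: assign each demand point to its cheapest open site.
  #1→P4 3×2=6, #2→P5 2×5=10, #3→P5 16×2=32, #4→P3 18×5=90, #5→P2 10×3=30, #6→P4 13×2=26, #7→P3 16×2=32, #8→P2 10×2=20
  crew travel cost 246, fixed 27 → total 273.
Compare {P1, P2, P3, P4, P5}: crew travel cost 246 + fixed 33 = 279.
Compare {P2, P3, P4, P5, P6}: crew travel cost 246 + fixed 36 = 282.
Compare {P1, P2, P3, P4, P5, P6}: crew travel cost 246 + fixed 42 = 288.
All other subsets cost ≥ 279. Minimum total cost: 273.

273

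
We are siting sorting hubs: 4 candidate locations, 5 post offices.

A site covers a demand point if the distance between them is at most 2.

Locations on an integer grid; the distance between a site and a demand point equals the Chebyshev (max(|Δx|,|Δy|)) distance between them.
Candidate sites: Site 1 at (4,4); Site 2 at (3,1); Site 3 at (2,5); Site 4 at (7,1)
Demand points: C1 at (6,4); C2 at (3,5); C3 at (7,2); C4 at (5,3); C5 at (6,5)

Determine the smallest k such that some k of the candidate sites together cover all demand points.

2

Coverage sets (demand points within 2 of each site):
  Site 1: {C1, C2, C4, C5}
  Site 2: {C4}
  Site 3: {C2}
  Site 4: {C3, C4}
No single site covers all 5 demand points.
But {Site 1, Site 4} covers everything, so the minimum is 2.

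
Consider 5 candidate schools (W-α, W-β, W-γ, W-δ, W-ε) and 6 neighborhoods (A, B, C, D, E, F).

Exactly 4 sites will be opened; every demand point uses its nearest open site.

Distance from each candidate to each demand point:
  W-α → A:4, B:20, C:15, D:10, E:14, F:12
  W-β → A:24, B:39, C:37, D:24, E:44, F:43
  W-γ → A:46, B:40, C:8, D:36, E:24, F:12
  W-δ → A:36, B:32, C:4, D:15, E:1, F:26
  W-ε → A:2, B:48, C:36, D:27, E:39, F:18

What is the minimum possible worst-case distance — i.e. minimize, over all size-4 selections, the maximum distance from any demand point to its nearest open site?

20

Open {W-α, W-β, W-γ, W-δ}.
  Farthest demand point is B at distance 20 (to W-α); all others are ≤ 20.
With {W-α, W-β, W-γ, W-ε} the worst case is 20.
With {W-α, W-β, W-δ, W-ε} the worst case is 20.
No size-4 selection achieves below 20.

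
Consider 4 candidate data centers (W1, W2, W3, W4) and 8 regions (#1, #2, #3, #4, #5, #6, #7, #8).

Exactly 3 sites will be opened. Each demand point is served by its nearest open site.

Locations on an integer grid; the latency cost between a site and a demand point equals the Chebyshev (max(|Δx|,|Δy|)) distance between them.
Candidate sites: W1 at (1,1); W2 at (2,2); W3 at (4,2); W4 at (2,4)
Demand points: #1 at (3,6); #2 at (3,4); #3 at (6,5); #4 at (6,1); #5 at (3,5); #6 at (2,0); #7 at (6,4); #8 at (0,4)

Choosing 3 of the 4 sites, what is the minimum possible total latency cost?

14

Open {W1, W3, W4}.
  #1→W4 2, #2→W4 1, #3→W3 3, #4→W3 2, #5→W4 1, #6→W1 1, #7→W3 2, #8→W4 2  ⇒ total 14.
Compare {W2, W3, W4}: total 15.
Compare {W1, W2, W3}: total 19.
No size-3 selection does better; minimum is 14.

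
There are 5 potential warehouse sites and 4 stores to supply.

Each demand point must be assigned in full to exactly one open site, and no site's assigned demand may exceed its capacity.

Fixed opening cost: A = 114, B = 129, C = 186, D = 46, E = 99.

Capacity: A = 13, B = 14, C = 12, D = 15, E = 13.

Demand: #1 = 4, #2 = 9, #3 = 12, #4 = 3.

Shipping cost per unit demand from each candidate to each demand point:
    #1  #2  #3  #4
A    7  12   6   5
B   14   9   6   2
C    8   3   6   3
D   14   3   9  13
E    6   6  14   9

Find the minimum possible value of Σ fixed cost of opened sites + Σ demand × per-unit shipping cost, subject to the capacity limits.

370

Open {D, E}; cheapest assignment that respects the capacities:
  D (cap 15, load 15): #3, #4 — cost 12×9 + 3×13 = 147
  E (cap 13, load 13): #1, #2 — cost 4×6 + 9×6 = 78
  Shipping 225, fixed 145 → total 370.
  Any other capacity-feasible assignment to {D, E} ships for at least 225.
Compare {A, D, E}: its best feasible assignment gives total 409.
Compare {B, D, E}: its best feasible assignment gives total 424.
Every other set of open sites that can feasibly serve all demand totals ≥ 409 even under its best assignment. Minimum: 370.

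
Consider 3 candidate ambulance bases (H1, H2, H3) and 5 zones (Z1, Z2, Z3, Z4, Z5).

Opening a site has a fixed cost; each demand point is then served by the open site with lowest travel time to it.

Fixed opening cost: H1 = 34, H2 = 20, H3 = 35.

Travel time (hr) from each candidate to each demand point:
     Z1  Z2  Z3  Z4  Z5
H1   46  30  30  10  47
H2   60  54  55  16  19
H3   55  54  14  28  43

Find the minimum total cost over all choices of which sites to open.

189

Open {H1, H2}: assign each demand point to its cheapest open site.
  Z1→H1 46, Z2→H1 30, Z3→H1 30, Z4→H1 10, Z5→H2 19
  travel time 135, fixed 54 → total 189.
Compare {H1}: travel time 163 + fixed 34 = 197.
Compare {H1, H2, H3}: travel time 119 + fixed 89 = 208.
Compare {H1, H3}: travel time 143 + fixed 69 = 212.
All other subsets cost ≥ 197. Minimum total cost: 189.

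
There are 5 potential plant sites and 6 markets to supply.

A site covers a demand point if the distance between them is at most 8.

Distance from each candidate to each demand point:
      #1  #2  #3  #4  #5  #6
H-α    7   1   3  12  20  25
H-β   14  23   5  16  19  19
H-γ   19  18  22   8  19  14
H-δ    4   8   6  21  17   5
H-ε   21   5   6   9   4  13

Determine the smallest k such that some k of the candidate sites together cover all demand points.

3

Coverage sets (demand points within 8 of each site):
  H-α: {#1, #2, #3}
  H-β: {#3}
  H-γ: {#4}
  H-δ: {#1, #2, #3, #6}
  H-ε: {#2, #3, #5}
No 2 sites suffice: every size-2 union leaves at least one demand point uncovered.
But {H-γ, H-δ, H-ε} covers everything, so the minimum is 3.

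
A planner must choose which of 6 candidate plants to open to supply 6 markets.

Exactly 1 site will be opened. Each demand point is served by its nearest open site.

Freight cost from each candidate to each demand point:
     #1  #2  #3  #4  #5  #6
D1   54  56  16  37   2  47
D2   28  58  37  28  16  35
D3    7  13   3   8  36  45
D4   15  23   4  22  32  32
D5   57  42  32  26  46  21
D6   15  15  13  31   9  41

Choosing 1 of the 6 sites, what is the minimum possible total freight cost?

Open {D3}.
  #1→D3 7, #2→D3 13, #3→D3 3, #4→D3 8, #5→D3 36, #6→D3 45  ⇒ total 112.
Compare {D6}: total 124.
Compare {D4}: total 128.
No size-1 selection does better; minimum is 112.

112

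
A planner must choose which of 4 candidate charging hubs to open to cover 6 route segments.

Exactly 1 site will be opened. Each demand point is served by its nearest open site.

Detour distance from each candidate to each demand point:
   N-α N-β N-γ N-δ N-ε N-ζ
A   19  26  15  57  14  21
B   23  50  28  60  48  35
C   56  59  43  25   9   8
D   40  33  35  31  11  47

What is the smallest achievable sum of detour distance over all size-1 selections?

152

Open {A}.
  N-α→A 19, N-β→A 26, N-γ→A 15, N-δ→A 57, N-ε→A 14, N-ζ→A 21  ⇒ total 152.
Compare {D}: total 197.
Compare {C}: total 200.
No size-1 selection does better; minimum is 152.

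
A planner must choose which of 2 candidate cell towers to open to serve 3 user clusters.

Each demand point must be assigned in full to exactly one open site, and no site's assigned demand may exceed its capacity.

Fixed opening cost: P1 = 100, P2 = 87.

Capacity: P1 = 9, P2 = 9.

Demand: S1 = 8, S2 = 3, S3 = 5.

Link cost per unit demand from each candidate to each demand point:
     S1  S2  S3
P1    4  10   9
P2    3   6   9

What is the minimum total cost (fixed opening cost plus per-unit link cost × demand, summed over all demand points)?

Open {P1, P2}; cheapest assignment that respects the capacities:
  P1 (cap 9, load 8): S1 — cost 8×4 = 32
  P2 (cap 9, load 8): S2, S3 — cost 3×6 + 5×9 = 63
  Shipping 95, fixed 187 → total 282.
  Any other capacity-feasible assignment to {P1, P2} ships for at least 95.
Total demand is 16 and no other set of sites has combined capacity ≥ 16, so {P1, P2} is the only feasible choice of open sites. Minimum: 282.

282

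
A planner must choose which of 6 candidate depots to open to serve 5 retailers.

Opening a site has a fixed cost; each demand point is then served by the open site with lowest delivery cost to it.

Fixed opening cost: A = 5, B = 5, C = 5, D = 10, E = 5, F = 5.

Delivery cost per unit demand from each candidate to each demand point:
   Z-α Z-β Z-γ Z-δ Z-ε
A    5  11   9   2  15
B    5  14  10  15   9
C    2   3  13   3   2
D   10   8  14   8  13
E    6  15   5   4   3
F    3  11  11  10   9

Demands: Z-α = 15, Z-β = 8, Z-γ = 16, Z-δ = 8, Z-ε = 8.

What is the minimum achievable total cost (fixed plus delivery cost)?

Open {A, C, E}: assign each demand point to its cheapest open site.
  Z-α→C 15×2=30, Z-β→C 8×3=24, Z-γ→E 16×5=80, Z-δ→A 8×2=16, Z-ε→C 8×2=16
  delivery cost 166, fixed 15 → total 181.
Compare {C, E}: delivery cost 174 + fixed 10 = 184.
Compare {A, B, C, E}: delivery cost 166 + fixed 20 = 186.
Compare {A, C, E, F}: delivery cost 166 + fixed 20 = 186.
All other subsets cost ≥ 184. Minimum total cost: 181.

181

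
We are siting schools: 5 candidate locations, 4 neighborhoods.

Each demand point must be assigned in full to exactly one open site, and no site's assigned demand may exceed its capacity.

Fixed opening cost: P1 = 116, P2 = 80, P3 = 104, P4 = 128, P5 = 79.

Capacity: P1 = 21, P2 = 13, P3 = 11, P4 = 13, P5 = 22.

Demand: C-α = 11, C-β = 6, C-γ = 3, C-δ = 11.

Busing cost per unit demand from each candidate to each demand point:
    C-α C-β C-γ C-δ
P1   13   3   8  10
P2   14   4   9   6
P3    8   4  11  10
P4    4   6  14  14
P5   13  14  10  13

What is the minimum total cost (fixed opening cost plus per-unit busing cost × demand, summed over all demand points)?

440

Open {P1, P4}; cheapest assignment that respects the capacities:
  P1 (cap 21, load 20): C-β, C-γ, C-δ — cost 6×3 + 3×8 + 11×10 = 152
  P4 (cap 13, load 11): C-α — cost 11×4 = 44
  Shipping 196, fixed 244 → total 440.
  Any other capacity-feasible assignment to {P1, P4} ships for at least 196.
Compare {P1, P2}: its best feasible assignment gives total 447.
Compare {P1, P3}: its best feasible assignment gives total 460.
Every other set of open sites that can feasibly serve all demand totals ≥ 447 even under its best assignment. Minimum: 440.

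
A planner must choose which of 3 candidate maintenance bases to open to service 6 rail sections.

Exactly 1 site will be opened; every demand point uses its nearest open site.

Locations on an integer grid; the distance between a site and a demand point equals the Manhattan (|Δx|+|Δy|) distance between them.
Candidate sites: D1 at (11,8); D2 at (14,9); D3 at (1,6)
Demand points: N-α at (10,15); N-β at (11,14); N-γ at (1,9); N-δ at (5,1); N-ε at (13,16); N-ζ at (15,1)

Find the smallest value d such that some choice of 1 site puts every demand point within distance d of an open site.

13

Open {D1}.
  Farthest demand point is N-δ at distance 13 (to D1); all others are ≤ 13.
With {D2} the worst case is 17.
With {D3} the worst case is 22.
No size-1 selection achieves below 13.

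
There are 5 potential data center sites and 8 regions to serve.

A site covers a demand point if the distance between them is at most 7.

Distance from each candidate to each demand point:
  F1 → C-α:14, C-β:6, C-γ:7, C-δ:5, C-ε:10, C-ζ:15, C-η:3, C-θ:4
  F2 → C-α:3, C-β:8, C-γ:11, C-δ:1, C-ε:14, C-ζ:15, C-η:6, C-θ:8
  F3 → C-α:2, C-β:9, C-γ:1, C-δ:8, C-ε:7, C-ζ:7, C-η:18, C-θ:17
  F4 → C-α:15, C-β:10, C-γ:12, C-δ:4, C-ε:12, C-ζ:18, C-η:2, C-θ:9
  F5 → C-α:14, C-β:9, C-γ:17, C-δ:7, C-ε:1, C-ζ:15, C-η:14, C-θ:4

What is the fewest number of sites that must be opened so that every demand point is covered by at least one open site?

Coverage sets (demand points within 7 of each site):
  F1: {C-β, C-γ, C-δ, C-η, C-θ}
  F2: {C-α, C-δ, C-η}
  F3: {C-α, C-γ, C-ε, C-ζ}
  F4: {C-δ, C-η}
  F5: {C-δ, C-ε, C-θ}
No single site covers all 8 demand points.
But {F1, F3} covers everything, so the minimum is 2.

2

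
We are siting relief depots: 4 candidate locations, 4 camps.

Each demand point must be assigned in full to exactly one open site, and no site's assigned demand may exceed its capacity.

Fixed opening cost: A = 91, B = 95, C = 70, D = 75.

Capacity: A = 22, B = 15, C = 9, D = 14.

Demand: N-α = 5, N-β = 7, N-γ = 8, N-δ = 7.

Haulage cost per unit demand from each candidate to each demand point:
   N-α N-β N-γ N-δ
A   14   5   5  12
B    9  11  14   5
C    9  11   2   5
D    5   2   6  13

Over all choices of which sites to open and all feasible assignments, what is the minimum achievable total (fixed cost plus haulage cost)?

329

Open {A, D}; cheapest assignment that respects the capacities:
  A (cap 22, load 15): N-γ, N-δ — cost 8×5 + 7×12 = 124
  D (cap 14, load 12): N-α, N-β — cost 5×5 + 7×2 = 39
  Shipping 163, fixed 166 → total 329.
  Any other capacity-feasible assignment to {A, D} ships for at least 163.
Compare {B, C, D}: its best feasible assignment gives total 330.
Compare {A, B}: its best feasible assignment gives total 341.
Every other set of open sites that can feasibly serve all demand totals ≥ 330 even under its best assignment. Minimum: 329.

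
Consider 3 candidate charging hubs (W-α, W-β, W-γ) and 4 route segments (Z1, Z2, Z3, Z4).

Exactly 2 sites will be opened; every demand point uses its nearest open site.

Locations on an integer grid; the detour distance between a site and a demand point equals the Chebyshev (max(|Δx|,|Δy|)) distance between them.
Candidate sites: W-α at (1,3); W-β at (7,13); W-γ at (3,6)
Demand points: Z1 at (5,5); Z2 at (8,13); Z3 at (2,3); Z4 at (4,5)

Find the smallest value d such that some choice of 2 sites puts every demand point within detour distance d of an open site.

Open {W-β, W-γ}.
  Farthest demand point is Z3 at detour distance 3 (to W-γ); all others are ≤ 3.
With {W-α, W-β} the worst case is 4.
With {W-α, W-γ} the worst case is 7.
No size-2 selection achieves below 3.

3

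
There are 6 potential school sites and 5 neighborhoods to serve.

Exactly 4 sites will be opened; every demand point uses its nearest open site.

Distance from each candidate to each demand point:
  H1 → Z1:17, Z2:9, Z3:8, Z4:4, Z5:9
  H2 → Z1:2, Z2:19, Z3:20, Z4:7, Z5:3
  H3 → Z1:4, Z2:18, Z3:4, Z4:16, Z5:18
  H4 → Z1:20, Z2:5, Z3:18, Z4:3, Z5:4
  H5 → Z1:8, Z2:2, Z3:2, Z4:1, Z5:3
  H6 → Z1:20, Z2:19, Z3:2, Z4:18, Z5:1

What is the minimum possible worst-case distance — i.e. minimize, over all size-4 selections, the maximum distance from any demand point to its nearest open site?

Open {H1, H2, H5, H6}.
  Farthest demand point is Z1 at distance 2 (to H2); all others are ≤ 2.
With {H2, H3, H5, H6} the worst case is 2.
With {H2, H4, H5, H6} the worst case is 2.
No size-4 selection achieves below 2.

2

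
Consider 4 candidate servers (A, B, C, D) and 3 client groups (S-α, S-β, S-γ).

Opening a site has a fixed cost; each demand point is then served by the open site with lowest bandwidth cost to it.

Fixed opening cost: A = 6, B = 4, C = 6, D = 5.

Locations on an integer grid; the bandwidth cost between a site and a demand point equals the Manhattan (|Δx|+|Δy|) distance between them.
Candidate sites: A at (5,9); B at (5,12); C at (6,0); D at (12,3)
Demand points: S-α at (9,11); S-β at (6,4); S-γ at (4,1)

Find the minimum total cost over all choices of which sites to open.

22

Open {B, C}: assign each demand point to its cheapest open site.
  S-α→B 5, S-β→C 4, S-γ→C 3
  bandwidth cost 12, fixed 10 → total 22.
Compare {A, C}: bandwidth cost 13 + fixed 12 = 25.
Compare {A}: bandwidth cost 21 + fixed 6 = 27.
Compare {C}: bandwidth cost 21 + fixed 6 = 27.
All other subsets cost ≥ 25. Minimum total cost: 22.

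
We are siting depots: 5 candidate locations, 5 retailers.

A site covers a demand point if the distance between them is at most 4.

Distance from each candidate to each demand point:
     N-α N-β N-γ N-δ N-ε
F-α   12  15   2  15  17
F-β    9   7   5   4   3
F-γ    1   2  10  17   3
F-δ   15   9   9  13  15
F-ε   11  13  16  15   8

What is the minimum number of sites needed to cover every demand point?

3

Coverage sets (demand points within 4 of each site):
  F-α: {N-γ}
  F-β: {N-δ, N-ε}
  F-γ: {N-α, N-β, N-ε}
  F-δ: {}
  F-ε: {}
No 2 sites suffice: every size-2 union leaves at least one demand point uncovered.
But {F-α, F-β, F-γ} covers everything, so the minimum is 3.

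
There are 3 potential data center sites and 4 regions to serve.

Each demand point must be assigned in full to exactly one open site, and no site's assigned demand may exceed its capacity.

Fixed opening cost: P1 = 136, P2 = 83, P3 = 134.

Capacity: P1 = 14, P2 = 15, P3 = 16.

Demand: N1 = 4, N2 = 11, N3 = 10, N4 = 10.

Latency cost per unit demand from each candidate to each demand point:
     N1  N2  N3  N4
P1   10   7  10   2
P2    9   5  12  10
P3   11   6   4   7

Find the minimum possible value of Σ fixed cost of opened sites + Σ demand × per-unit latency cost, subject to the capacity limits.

Open {P1, P2, P3}; cheapest assignment that respects the capacities:
  P1 (cap 14, load 10): N4 — cost 10×2 = 20
  P2 (cap 15, load 15): N1, N2 — cost 4×9 + 11×5 = 91
  P3 (cap 16, load 10): N3 — cost 10×4 = 40
  Shipping 151, fixed 353 → total 504.
  Any other capacity-feasible assignment to {P1, P2, P3} ships for at least 151.
Total demand is 35 and no other set of sites has combined capacity ≥ 35, so {P1, P2, P3} is the only feasible choice of open sites. Minimum: 504.

504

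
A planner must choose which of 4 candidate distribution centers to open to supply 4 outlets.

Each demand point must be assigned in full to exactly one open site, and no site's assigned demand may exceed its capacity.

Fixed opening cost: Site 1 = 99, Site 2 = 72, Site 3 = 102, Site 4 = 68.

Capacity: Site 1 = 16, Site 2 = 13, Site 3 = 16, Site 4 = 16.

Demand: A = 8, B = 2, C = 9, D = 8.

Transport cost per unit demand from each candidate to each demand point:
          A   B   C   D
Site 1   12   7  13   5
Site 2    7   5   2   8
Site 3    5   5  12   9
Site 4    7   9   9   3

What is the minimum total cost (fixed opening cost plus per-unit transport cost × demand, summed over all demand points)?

248

Open {Site 2, Site 4}; cheapest assignment that respects the capacities:
  Site 2 (cap 13, load 11): B, C — cost 2×5 + 9×2 = 28
  Site 4 (cap 16, load 16): A, D — cost 8×7 + 8×3 = 80
  Shipping 108, fixed 140 → total 248.
  Any other capacity-feasible assignment to {Site 2, Site 4} ships for at least 108.
Compare {Site 2, Site 3}: its best feasible assignment gives total 314.
Compare {Site 2, Site 3, Site 4}: its best feasible assignment gives total 334.
Every other set of open sites that can feasibly serve all demand totals ≥ 314 even under its best assignment. Minimum: 248.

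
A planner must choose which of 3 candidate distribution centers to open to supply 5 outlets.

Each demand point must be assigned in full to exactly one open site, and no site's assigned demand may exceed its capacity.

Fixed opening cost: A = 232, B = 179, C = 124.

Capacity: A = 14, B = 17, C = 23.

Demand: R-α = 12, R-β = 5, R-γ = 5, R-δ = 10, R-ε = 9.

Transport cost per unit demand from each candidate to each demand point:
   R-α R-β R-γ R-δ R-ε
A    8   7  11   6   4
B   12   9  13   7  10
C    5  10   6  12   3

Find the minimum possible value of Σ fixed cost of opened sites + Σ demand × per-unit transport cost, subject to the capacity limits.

766

Open {A, B, C}; cheapest assignment that respects the capacities:
  A (cap 14, load 14): R-β, R-ε — cost 5×7 + 9×4 = 71
  B (cap 17, load 10): R-δ — cost 10×7 = 70
  C (cap 23, load 17): R-α, R-γ — cost 12×5 + 5×6 = 90
  Shipping 231, fixed 535 → total 766.
  Any other capacity-feasible assignment to {A, B, C} ships for at least 231.
Total demand is 41 and no other set of sites has combined capacity ≥ 41, so {A, B, C} is the only feasible choice of open sites. Minimum: 766.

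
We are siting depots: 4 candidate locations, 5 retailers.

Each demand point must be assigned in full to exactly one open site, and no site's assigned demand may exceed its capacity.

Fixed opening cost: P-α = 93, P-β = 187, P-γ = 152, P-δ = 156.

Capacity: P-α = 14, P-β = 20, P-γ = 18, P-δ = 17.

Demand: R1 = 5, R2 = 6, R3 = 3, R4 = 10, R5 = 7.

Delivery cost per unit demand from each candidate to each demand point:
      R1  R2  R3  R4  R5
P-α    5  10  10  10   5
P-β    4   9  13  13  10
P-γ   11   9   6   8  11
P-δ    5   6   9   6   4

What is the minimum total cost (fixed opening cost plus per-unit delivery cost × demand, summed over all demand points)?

Open {P-α, P-δ}; cheapest assignment that respects the capacities:
  P-α (cap 14, load 14): R1, R2, R3 — cost 5×5 + 6×10 + 3×10 = 115
  P-δ (cap 17, load 17): R4, R5 — cost 10×6 + 7×4 = 88
  Shipping 203, fixed 249 → total 452.
  Any other capacity-feasible assignment to {P-α, P-δ} ships for at least 203.
Compare {P-α, P-γ}: its best feasible assignment gives total 493.
Compare {P-γ, P-δ}: its best feasible assignment gives total 522.
Every other set of open sites that can feasibly serve all demand totals ≥ 493 even under its best assignment. Minimum: 452.

452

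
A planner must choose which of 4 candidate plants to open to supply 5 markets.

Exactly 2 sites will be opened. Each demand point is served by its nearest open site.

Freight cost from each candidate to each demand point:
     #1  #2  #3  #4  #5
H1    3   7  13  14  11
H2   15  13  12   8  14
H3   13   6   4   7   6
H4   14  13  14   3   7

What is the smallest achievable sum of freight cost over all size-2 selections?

Open {H1, H3}.
  #1→H1 3, #2→H3 6, #3→H3 4, #4→H3 7, #5→H3 6  ⇒ total 26.
Compare {H3, H4}: total 32.
Compare {H1, H4}: total 33.
No size-2 selection does better; minimum is 26.

26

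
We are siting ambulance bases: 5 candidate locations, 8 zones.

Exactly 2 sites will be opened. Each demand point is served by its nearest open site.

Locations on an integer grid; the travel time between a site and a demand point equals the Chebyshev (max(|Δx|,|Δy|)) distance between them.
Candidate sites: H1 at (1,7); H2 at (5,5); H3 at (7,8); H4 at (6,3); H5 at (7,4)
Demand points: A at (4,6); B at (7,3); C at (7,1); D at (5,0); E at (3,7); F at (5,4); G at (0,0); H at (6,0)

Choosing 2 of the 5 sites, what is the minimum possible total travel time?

Open {H2, H4}.
  A→H2 1, B→H4 1, C→H4 2, D→H4 3, E→H2 2, F→H2 1, G→H2 5, H→H4 3  ⇒ total 18.
Compare {H1, H4}: total 21.
Compare {H2, H5}: total 21.
No size-2 selection does better; minimum is 18.

18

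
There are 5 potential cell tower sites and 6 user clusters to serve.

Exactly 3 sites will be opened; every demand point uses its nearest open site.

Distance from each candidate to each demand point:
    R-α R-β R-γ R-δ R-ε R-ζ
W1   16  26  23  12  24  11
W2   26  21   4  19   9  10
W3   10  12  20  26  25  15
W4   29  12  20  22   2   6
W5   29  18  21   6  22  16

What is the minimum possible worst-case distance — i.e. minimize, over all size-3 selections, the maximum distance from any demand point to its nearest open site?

Open {W1, W2, W3}.
  Farthest demand point is R-β at distance 12 (to W3); all others are ≤ 12.
With {W2, W3, W5} the worst case is 12.
With {W1, W2, W4} the worst case is 16.
No size-3 selection achieves below 12.

12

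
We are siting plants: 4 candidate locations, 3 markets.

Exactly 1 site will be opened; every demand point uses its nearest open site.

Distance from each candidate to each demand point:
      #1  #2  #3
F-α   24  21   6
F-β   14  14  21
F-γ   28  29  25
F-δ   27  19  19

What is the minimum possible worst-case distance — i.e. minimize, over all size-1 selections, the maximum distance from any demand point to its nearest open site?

Open {F-β}.
  Farthest demand point is #3 at distance 21 (to F-β); all others are ≤ 21.
With {F-α} the worst case is 24.
With {F-δ} the worst case is 27.
No size-1 selection achieves below 21.

21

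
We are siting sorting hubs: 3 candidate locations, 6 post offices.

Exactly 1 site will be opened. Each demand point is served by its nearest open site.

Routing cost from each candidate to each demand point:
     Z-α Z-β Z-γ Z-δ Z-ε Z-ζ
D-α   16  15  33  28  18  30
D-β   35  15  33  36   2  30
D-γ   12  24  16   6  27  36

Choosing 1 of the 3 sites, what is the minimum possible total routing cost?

Open {D-γ}.
  Z-α→D-γ 12, Z-β→D-γ 24, Z-γ→D-γ 16, Z-δ→D-γ 6, Z-ε→D-γ 27, Z-ζ→D-γ 36  ⇒ total 121.
Compare {D-α}: total 140.
Compare {D-β}: total 151.

121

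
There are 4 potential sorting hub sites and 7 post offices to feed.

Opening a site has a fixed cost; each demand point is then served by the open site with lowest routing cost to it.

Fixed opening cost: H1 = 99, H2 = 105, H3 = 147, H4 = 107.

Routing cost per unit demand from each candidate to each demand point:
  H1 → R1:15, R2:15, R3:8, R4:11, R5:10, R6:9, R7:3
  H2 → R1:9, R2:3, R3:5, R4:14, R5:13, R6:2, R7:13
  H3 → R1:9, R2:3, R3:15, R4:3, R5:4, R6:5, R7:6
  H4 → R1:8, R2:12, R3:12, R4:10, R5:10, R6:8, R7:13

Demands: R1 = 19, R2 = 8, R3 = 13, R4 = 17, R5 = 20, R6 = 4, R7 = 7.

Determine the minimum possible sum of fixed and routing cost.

Open {H2, H3}: assign each demand point to its cheapest open site.
  R1→H2 19×9=171, R2→H2 8×3=24, R3→H2 13×5=65, R4→H3 17×3=51, R5→H3 20×4=80, R6→H2 4×2=8, R7→H3 7×6=42
  routing cost 441, fixed 252 → total 693.
Compare {H1, H3}: routing cost 471 + fixed 246 = 717.
Compare {H3}: routing cost 583 + fixed 147 = 730.
Compare {H1, H2, H3}: routing cost 420 + fixed 351 = 771.
All other subsets cost ≥ 717. Minimum total cost: 693.

693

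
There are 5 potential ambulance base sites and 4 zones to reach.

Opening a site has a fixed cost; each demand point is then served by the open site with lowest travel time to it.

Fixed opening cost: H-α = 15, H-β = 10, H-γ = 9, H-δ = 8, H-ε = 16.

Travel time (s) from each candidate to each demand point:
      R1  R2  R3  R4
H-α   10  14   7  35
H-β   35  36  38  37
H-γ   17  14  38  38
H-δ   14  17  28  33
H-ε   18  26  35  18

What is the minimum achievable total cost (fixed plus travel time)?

80

Open {H-α, H-ε}: assign each demand point to its cheapest open site.
  R1→H-α 10, R2→H-α 14, R3→H-α 7, R4→H-ε 18
  travel time 49, fixed 31 → total 80.
Compare {H-α}: travel time 66 + fixed 15 = 81.
Compare {H-α, H-δ}: travel time 64 + fixed 23 = 87.
Compare {H-α, H-δ, H-ε}: travel time 49 + fixed 39 = 88.
All other subsets cost ≥ 81. Minimum total cost: 80.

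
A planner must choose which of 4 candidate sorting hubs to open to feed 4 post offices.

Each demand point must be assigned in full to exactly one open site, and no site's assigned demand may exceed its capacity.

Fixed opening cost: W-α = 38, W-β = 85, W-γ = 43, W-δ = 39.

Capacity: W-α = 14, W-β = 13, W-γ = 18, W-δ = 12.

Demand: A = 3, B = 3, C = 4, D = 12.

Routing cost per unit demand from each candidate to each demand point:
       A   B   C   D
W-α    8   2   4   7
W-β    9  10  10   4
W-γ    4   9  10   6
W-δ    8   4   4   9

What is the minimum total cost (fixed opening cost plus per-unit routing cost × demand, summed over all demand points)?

187

Open {W-α, W-γ}; cheapest assignment that respects the capacities:
  W-α (cap 14, load 7): B, C — cost 3×2 + 4×4 = 22
  W-γ (cap 18, load 15): A, D — cost 3×4 + 12×6 = 84
  Shipping 106, fixed 81 → total 187.
  Any other capacity-feasible assignment to {W-α, W-γ} ships for at least 106.
Compare {W-γ, W-δ}: its best feasible assignment gives total 194.
Compare {W-α, W-δ}: its best feasible assignment gives total 213.
Every other set of open sites that can feasibly serve all demand totals ≥ 194 even under its best assignment. Minimum: 187.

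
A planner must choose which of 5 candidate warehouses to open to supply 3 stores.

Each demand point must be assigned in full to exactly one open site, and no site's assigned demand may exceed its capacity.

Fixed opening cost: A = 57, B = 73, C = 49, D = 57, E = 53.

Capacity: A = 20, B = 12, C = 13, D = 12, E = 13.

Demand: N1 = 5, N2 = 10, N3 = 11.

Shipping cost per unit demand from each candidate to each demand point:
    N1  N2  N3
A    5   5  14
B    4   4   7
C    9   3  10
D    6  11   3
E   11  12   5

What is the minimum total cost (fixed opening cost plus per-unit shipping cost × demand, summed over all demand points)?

Open {A, D}; cheapest assignment that respects the capacities:
  A (cap 20, load 15): N1, N2 — cost 5×5 + 10×5 = 75
  D (cap 12, load 11): N3 — cost 11×3 = 33
  Shipping 108, fixed 114 → total 222.
  Any other capacity-feasible assignment to {A, D} ships for at least 108.
Compare {A, E}: its best feasible assignment gives total 240.
Compare {A, C, D}: its best feasible assignment gives total 251.
Every other set of open sites that can feasibly serve all demand totals ≥ 240 even under its best assignment. Minimum: 222.

222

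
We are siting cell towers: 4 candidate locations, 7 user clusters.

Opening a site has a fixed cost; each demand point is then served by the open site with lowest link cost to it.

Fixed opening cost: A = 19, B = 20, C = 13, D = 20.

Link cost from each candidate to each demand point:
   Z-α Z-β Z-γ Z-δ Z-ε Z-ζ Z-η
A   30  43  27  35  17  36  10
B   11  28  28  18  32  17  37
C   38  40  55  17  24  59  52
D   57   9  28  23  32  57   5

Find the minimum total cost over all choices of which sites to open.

Open {B, D}: assign each demand point to its cheapest open site.
  Z-α→B 11, Z-β→D 9, Z-γ→B 28, Z-δ→B 18, Z-ε→B 32, Z-ζ→B 17, Z-η→D 5
  link cost 120, fixed 40 → total 160.
Compare {A, B, D}: link cost 104 + fixed 59 = 163.
Compare {B, C, D}: link cost 111 + fixed 53 = 164.
Compare {A, B}: link cost 128 + fixed 39 = 167.
All other subsets cost ≥ 163. Minimum total cost: 160.

160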